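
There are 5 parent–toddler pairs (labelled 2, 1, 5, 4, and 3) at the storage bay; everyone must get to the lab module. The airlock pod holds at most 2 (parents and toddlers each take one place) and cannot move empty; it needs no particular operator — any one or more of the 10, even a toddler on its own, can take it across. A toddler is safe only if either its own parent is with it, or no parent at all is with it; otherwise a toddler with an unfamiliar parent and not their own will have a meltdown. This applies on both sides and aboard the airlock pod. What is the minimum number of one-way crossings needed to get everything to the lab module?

Following every safe sequence of crossings from the start, the most of the 10 that can be at the lab module as the airlock pod arrives there on crossings 1, 3, 5, 7 is 2, 3, 4, 5 respectively; the best ever achieved is 5 of 10.
From crossing 9 on, no configuration arises that was not already reachable earlier: only 82 distinct safe configurations (who is on which side, and where the airlock pod is) can ever be reached, none of them has everyone across, and every continuation just revisits them. So no valid plan exists.

impossible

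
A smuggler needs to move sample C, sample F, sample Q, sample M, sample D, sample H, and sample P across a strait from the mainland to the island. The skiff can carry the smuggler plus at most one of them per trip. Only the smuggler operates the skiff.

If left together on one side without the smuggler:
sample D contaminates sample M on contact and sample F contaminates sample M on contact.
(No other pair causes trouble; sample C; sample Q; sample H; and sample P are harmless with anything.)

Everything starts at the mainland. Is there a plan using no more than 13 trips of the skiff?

Counting alone: the smuggler can take at most 1 across per trip to the island, so moving all 7 needs at least 7 loaded trips out, with a return between consecutive ones — at least 13 crossings.
The safety rule pushes this higher. Following every safe sequence of crossings, the most of the 7 that can be at the island as the skiff arrives there on crossing 13 is 6 — never all 7.
So the move cannot be finished within 13 crossings. (The shortest complete plan takes 15:)
1. Smuggler goes to the island with sample M.  [the mainland: sample C, sample D, sample F, sample H, sample P, sample Q | the island: sample M]
2. Smuggler goes back to the mainland alone.  [the mainland: sample C, sample D, sample F, sample H, sample P, sample Q | the island: sample M]
3. Smuggler goes to the island with sample C.  [the mainland: sample D, sample F, sample H, sample P, sample Q | the island: sample C, sample M]
4. Smuggler goes back to the mainland alone.  [the mainland: sample D, sample F, sample H, sample P, sample Q | the island: sample C, sample M]
5. Smuggler goes to the island with sample F.  [the mainland: sample D, sample H, sample P, sample Q | the island: sample C, sample F, sample M]
6. Smuggler goes back to the mainland with sample M.  [the mainland: sample D, sample H, sample M, sample P, sample Q | the island: sample C, sample F]
7. Smuggler goes to the island with sample D.  [the mainland: sample H, sample M, sample P, sample Q | the island: sample C, sample D, sample F]
8. Smuggler goes back to the mainland alone.  [the mainland: sample H, sample M, sample P, sample Q | the island: sample C, sample D, sample F]
9. Smuggler goes to the island with sample Q.  [the mainland: sample H, sample M, sample P | the island: sample C, sample D, sample F, sample Q]
10. Smuggler goes back to the mainland alone.  [the mainland: sample H, sample M, sample P | the island: sample C, sample D, sample F, sample Q]
11. Smuggler goes to the island with sample H.  [the mainland: sample M, sample P | the island: sample C, sample D, sample F, sample H, sample Q]
12. Smuggler goes back to the mainland alone.  [the mainland: sample M, sample P | the island: sample C, sample D, sample F, sample H, sample Q]
13. Smuggler goes to the island with sample P.  [the mainland: sample M | the island: sample C, sample D, sample F, sample H, sample P, sample Q]
14. Smuggler goes back to the mainland alone.  [the mainland: sample M | the island: sample C, sample D, sample F, sample H, sample P, sample Q]
15. Smuggler goes to the island with sample M.  [the mainland: — | the island: sample C, sample D, sample F, sample H, sample M, sample P, sample Q]

No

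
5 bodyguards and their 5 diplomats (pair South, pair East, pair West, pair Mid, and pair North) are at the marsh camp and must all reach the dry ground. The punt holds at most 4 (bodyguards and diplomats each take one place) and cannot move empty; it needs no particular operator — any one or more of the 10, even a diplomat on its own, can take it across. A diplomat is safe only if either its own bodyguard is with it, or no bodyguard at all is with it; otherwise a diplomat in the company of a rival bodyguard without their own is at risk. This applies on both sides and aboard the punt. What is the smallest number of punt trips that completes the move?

7

Counting alone: each trip to the dry ground takes at most 4 across and each return brings at least 1 back, so after t trips out (and t−1 returns) at most 4t − (t−1) of the 10 are across; that first reaches 10 at t = 3, so at least 5 crossings are needed.
The safety rule pushes this higher. Following every safe sequence of crossings, the most of the 10 that can be at the dry ground as the punt arrives there on crossing 5 is 9 — never all 10.
So no plan with fewer than 7 crossings exists, and this one achieves 7:
1. bodyguard South and diplomat South cross → the dry ground.
2. bodyguard South crosses ← the marsh camp.
3. diplomat East, diplomat Mid, diplomat North, and diplomat West cross → the dry ground.
4. diplomat South crosses ← the marsh camp.
5. bodyguard East, bodyguard Mid, bodyguard North, and bodyguard West cross → the dry ground.
6. bodyguard East and diplomat East cross ← the marsh camp.
7. bodyguard East, bodyguard South, diplomat East, and diplomat South cross → the dry ground.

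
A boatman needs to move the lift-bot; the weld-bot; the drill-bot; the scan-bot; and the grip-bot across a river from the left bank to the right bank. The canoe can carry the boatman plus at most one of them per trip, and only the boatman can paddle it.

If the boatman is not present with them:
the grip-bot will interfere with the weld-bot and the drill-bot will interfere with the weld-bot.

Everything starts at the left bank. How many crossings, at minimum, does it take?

11

Counting alone: the boatman can take at most 1 across per trip to the right bank, so moving all 5 needs at least 5 loaded trips out, with a return between consecutive ones — at least 9 crossings.
The safety rule pushes this higher. Following every safe sequence of crossings, the most of the 5 that can be at the right bank as the canoe arrives there on crossing 9 is 4 — never all 5.
So no plan with fewer than 11 crossings exists, and this one achieves 11:
1. Boatman goes to the right bank with the weld-bot.  [the left bank: the drill-bot, the grip-bot, the lift-bot, the scan-bot | the right bank: the weld-bot]
2. Boatman goes back to the left bank alone.  [the left bank: the drill-bot, the grip-bot, the lift-bot, the scan-bot | the right bank: the weld-bot]
3. Boatman goes to the right bank with the lift-bot.  [the left bank: the drill-bot, the grip-bot, the scan-bot | the right bank: the lift-bot, the weld-bot]
4. Boatman goes back to the left bank alone.  [the left bank: the drill-bot, the grip-bot, the scan-bot | the right bank: the lift-bot, the weld-bot]
5. Boatman goes to the right bank with the drill-bot.  [the left bank: the grip-bot, the scan-bot | the right bank: the drill-bot, the lift-bot, the weld-bot]
6. Boatman goes back to the left bank with the weld-bot.  [the left bank: the grip-bot, the scan-bot, the weld-bot | the right bank: the drill-bot, the lift-bot]
7. Boatman goes to the right bank with the grip-bot.  [the left bank: the scan-bot, the weld-bot | the right bank: the drill-bot, the grip-bot, the lift-bot]
8. Boatman goes back to the left bank alone.  [the left bank: the scan-bot, the weld-bot | the right bank: the drill-bot, the grip-bot, the lift-bot]
9. Boatman goes to the right bank with the scan-bot.  [the left bank: the weld-bot | the right bank: the drill-bot, the grip-bot, the lift-bot, the scan-bot]
10. Boatman goes back to the left bank alone.  [the left bank: the weld-bot | the right bank: the drill-bot, the grip-bot, the lift-bot, the scan-bot]
11. Boatman goes to the right bank with the weld-bot.  [the left bank: — | the right bank: the drill-bot, the grip-bot, the lift-bot, the scan-bot, the weld-bot]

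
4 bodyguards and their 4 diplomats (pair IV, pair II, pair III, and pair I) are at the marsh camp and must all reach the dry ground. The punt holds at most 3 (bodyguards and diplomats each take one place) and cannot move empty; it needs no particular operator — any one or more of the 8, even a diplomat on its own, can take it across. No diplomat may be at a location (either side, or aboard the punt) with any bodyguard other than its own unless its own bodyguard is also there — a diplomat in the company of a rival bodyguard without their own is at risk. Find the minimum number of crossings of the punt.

Counting alone: each trip to the dry ground takes at most 3 across and each return brings at least 1 back, so after t trips out (and t−1 returns) at most 3t − (t−1) of the 8 are across; that first reaches 8 at t = 4, so at least 7 crossings are needed.
The safety rule pushes this higher. Following every safe sequence of crossings, the most of the 8 that can be at the dry ground as the punt arrives there on crossing 7 is 7 — never all 8.
So no plan with fewer than 9 crossings exists, and this one achieves 9:
1. bodyguard IV and diplomat IV cross → the dry ground.
2. bodyguard IV crosses ← the marsh camp.
3. bodyguard II, bodyguard IV, and diplomat II cross → the dry ground.
4. bodyguard IV and diplomat IV cross ← the marsh camp.
5. bodyguard I, bodyguard III, and bodyguard IV cross → the dry ground.
6. diplomat II crosses ← the marsh camp.
7. diplomat II and diplomat IV cross → the dry ground.
8. diplomat IV crosses ← the marsh camp.
9. diplomat I, diplomat III, and diplomat IV cross → the dry ground.

9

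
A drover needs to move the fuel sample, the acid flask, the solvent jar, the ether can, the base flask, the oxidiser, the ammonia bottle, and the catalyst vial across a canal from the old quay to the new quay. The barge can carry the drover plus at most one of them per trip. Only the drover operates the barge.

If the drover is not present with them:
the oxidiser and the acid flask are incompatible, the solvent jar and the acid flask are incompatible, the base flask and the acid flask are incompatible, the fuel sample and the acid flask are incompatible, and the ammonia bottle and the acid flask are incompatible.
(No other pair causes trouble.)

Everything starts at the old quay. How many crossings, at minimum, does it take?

impossible

Following every safe sequence of crossings from the start, the most of the 8 that can be at the new quay as the barge arrives there on crossings 1, 3, 5, 7 is 1, 2, 3, 4 respectively; the best ever achieved is 4 of 8.
From crossing 9 on, no configuration arises that was not already reachable earlier: only 52 distinct safe configurations (who is on which side, and where the barge is) can ever be reached, none of them has everyone across, and every continuation just revisits them. So no valid plan exists.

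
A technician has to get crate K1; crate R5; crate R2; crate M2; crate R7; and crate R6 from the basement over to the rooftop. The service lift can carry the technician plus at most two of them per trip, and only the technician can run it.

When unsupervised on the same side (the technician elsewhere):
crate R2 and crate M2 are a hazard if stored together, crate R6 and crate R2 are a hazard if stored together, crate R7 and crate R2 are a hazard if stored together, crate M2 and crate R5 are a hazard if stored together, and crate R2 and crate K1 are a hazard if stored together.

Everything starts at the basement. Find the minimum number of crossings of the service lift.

7

Counting alone: the technician can take at most 2 across per trip to the rooftop, so moving all 6 needs at least 3 loaded trips out, with a return between consecutive ones — at least 5 crossings.
The safety rule pushes this higher. Following every safe sequence of crossings, the most of the 6 that can be at the rooftop as the service lift arrives there on crossing 5 is 5 — never all 6.
So no plan with fewer than 7 crossings exists, and this one achieves 7:
1. Technician goes to the rooftop with crate R2 and crate R5.
2. Technician goes back to the basement alone.
3. Technician goes to the rooftop with crate K1 and crate M2.
4. Technician goes back to the basement with crate R2 and crate R5.
5. Technician goes to the rooftop with crate R6 and crate R7.
6. Technician goes back to the basement alone.
7. Technician goes to the rooftop with crate R2 and crate R5.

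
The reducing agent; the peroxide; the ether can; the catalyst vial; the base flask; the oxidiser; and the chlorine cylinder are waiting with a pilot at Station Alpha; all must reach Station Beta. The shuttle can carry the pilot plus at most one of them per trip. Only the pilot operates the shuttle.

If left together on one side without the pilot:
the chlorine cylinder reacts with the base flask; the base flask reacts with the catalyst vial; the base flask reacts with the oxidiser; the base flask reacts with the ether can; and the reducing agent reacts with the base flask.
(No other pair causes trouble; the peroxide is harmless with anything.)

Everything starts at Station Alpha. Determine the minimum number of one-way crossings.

Following every safe sequence of crossings from the start, the most of the 7 that can be at Station Beta as the shuttle arrives there on crossings 1, 3, 5 is 1, 2, 3 respectively; the best ever achieved is 3 of 7.
From crossing 7 on, no configuration arises that was not already reachable earlier: only 26 distinct safe configurations (who is on which side, and where the shuttle is) can ever be reached, none of them has everyone across, and every continuation just revisits them. So no valid plan exists.

impossible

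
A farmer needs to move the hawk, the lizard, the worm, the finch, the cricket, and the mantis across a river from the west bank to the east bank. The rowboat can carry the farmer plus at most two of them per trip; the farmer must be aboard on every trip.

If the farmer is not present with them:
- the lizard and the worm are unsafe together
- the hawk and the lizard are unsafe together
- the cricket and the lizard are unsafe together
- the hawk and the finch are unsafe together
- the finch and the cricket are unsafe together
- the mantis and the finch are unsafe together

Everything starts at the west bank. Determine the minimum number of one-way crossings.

7

Counting alone: the farmer can take at most 2 across per trip to the east bank, so moving all 6 needs at least 3 loaded trips out, with a return between consecutive ones — at least 5 crossings.
The safety rule pushes this higher. Following every safe sequence of crossings, the most of the 6 that can be at the east bank as the rowboat arrives there on crossing 5 is 4 — never all 6.
So no plan with fewer than 7 crossings exists, and this one achieves 7:
1. Farmer goes to the east bank with the finch and the lizard.
2. Farmer goes back to the west bank alone.
3. Farmer goes to the east bank with the hawk and the worm.
4. Farmer goes back to the west bank with the finch and the lizard.
5. Farmer goes to the east bank with the cricket and the mantis.
6. Farmer goes back to the west bank alone.
7. Farmer goes to the east bank with the finch and the lizard.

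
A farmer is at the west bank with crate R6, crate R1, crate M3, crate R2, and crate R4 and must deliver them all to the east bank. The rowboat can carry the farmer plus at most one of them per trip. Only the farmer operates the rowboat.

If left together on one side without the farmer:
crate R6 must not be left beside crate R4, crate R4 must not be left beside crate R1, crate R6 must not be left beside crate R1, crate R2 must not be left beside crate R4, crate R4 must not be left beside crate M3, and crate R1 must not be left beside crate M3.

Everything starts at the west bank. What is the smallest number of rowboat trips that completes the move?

Whatever the first load, the items left behind include a forbidden pair without the farmer. No opening move is safe, so no plan exists.

impossible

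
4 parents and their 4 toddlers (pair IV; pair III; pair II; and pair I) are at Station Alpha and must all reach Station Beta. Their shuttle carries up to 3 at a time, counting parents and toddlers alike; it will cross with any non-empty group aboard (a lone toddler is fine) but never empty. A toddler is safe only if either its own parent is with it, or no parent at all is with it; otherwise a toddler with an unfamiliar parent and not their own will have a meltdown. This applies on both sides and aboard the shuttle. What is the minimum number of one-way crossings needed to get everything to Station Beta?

Counting alone: each trip to Station Beta takes at most 3 across and each return brings at least 1 back, so after t trips out (and t−1 returns) at most 3t − (t−1) of the 8 are across; that first reaches 8 at t = 4, so at least 7 crossings are needed.
The safety rule pushes this higher. Following every safe sequence of crossings, the most of the 8 that can be at Station Beta as the shuttle arrives there on crossing 7 is 7 — never all 8.
So no plan with fewer than 9 crossings exists, and this one achieves 9:
1. parent IV and toddler IV cross → Station Beta.
2. parent IV crosses ← Station Alpha.
3. parent III, parent IV, and toddler III cross → Station Beta.
4. parent IV and toddler IV cross ← Station Alpha.
5. parent I, parent II, and parent IV cross → Station Beta.
6. toddler III crosses ← Station Alpha.
7. toddler III and toddler IV cross → Station Beta.
8. toddler IV crosses ← Station Alpha.
9. toddler I, toddler II, and toddler IV cross → Station Beta.

9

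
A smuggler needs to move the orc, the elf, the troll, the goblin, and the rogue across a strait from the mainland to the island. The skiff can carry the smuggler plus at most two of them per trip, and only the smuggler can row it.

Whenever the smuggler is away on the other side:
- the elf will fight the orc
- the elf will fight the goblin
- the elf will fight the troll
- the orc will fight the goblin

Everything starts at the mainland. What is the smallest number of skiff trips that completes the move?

7

Counting alone: the smuggler can take at most 2 across per trip to the island, so moving all 5 needs at least 3 loaded trips out, with a return between consecutive ones — at least 5 crossings.
The safety rule pushes this higher. Following every safe sequence of crossings, the most of the 5 that can be at the island as the skiff arrives there on crossing 5 is 4 — never all 5.
So no plan with fewer than 7 crossings exists, and this one achieves 7:
1. Smuggler goes to the island with the elf and the orc.  [the mainland: the goblin, the rogue, the troll | the island: the elf, the orc]
2. Smuggler goes back to the mainland with the orc.  [the mainland: the goblin, the orc, the rogue, the troll | the island: the elf]
3. Smuggler goes to the island with the orc and the troll.  [the mainland: the goblin, the rogue | the island: the elf, the orc, the troll]
4. Smuggler goes back to the mainland with the elf.  [the mainland: the elf, the goblin, the rogue | the island: the orc, the troll]
5. Smuggler goes to the island with the elf and the rogue.  [the mainland: the goblin | the island: the elf, the orc, the rogue, the troll]
6. Smuggler goes back to the mainland with the elf.  [the mainland: the elf, the goblin | the island: the orc, the rogue, the troll]
7. Smuggler goes to the island with the elf and the goblin.  [the mainland: — | the island: the elf, the goblin, the orc, the rogue, the troll]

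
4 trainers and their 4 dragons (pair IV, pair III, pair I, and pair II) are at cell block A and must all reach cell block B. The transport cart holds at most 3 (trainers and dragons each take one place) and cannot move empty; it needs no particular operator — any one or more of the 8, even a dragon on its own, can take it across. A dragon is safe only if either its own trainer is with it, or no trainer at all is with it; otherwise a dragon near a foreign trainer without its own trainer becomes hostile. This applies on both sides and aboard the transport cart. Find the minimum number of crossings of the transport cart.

Counting alone: each trip to cell block B takes at most 3 across and each return brings at least 1 back, so after t trips out (and t−1 returns) at most 3t − (t−1) of the 8 are across; that first reaches 8 at t = 4, so at least 7 crossings are needed.
The safety rule pushes this higher. Following every safe sequence of crossings, the most of the 8 that can be at cell block B as the transport cart arrives there on crossing 7 is 7 — never all 8.
So no plan with fewer than 9 crossings exists, and this one achieves 9:
1. dragon IV and trainer IV cross → cell block B.
2. trainer IV crosses ← cell block A.
3. dragon III, trainer III, and trainer IV cross → cell block B.
4. dragon IV and trainer IV cross ← cell block A.
5. trainer I, trainer II, and trainer IV cross → cell block B.
6. dragon III crosses ← cell block A.
7. dragon III and dragon IV cross → cell block B.
8. dragon IV crosses ← cell block A.
9. dragon I, dragon II, and dragon IV cross → cell block B.

9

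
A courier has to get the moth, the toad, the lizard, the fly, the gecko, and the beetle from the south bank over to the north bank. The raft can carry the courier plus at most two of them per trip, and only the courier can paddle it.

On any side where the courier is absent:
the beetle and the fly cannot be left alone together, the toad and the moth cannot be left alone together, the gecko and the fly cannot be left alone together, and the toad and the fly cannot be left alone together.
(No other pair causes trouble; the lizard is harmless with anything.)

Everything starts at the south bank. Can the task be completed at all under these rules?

Yes

1. Courier goes to the north bank with the fly and the moth.  [the south bank: the beetle, the gecko, the lizard, the toad | the north bank: the fly, the moth]
2. Courier goes back to the south bank alone.  [the south bank: the beetle, the gecko, the lizard, the toad | the north bank: the fly, the moth]
3. Courier goes to the north bank with the lizard.  [the south bank: the beetle, the gecko, the toad | the north bank: the fly, the lizard, the moth]
4. Courier goes back to the south bank alone.  [the south bank: the beetle, the gecko, the toad | the north bank: the fly, the lizard, the moth]
5. Courier goes to the north bank with the beetle and the gecko.  [the south bank: the toad | the north bank: the beetle, the fly, the gecko, the lizard, the moth]
6. Courier goes back to the south bank with the fly.  [the south bank: the fly, the toad | the north bank: the beetle, the gecko, the lizard, the moth]
7. Courier goes to the north bank with the fly and the toad.  [the south bank: — | the north bank: the beetle, the fly, the gecko, the lizard, the moth, the toad]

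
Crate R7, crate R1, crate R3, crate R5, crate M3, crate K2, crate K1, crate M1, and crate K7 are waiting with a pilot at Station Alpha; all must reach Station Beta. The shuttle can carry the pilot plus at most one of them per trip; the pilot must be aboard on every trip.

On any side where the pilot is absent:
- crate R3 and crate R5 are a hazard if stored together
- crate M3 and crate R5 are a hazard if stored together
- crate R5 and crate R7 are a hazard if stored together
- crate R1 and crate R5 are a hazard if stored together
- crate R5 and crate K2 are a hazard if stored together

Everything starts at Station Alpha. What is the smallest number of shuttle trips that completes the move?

Following every safe sequence of crossings from the start, the most of the 9 that can be at Station Beta as the shuttle arrives there on crossings 1, 3, 5, 7, 9 is 1, 2, 3, 4, 5 respectively; the best ever achieved is 5 of 9.
From crossing 11 on, no configuration arises that was not already reachable earlier: only 104 distinct safe configurations (who is on which side, and where the shuttle is) can ever be reached, none of them has everyone across, and every continuation just revisits them. So no valid plan exists.

impossible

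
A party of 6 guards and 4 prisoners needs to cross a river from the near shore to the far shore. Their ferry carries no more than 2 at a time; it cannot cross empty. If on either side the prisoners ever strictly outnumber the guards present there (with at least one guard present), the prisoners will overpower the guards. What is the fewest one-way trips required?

17

Counting alone: each trip to the far shore takes at most 2 across and each return brings at least 1 back, so after t trips out (and t−1 returns) at most 2t − (t−1) of the 10 are across; that first reaches 10 at t = 9, so at least 17 crossings are needed.
The plan below uses exactly 17 crossings, so it is optimal:
1. 2 prisoners → the far shore.  (the near shore: 6G 2P; the far shore: 0G 2P)
2. 1 prisoner ← the near shore.  (the near shore: 6G 3P; the far shore: 0G 1P)
3. 2 prisoners → the far shore.  (the near shore: 6G 1P; the far shore: 0G 3P)
4. 1 prisoner ← the near shore.  (the near shore: 6G 2P; the far shore: 0G 2P)
5. 2 guards → the far shore.  (the near shore: 4G 2P; the far shore: 2G 2P)
6. 1 prisoner ← the near shore.  (the near shore: 4G 3P; the far shore: 2G 1P)
7. 1 guard and 1 prisoner → the far shore.  (the near shore: 3G 2P; the far shore: 3G 2P)
8. 1 prisoner ← the near shore.  (the near shore: 3G 3P; the far shore: 3G 1P)
9. 2 prisoners → the far shore.  (the near shore: 3G 1P; the far shore: 3G 3P)
10. 1 prisoner ← the near shore.  (the near shore: 3G 2P; the far shore: 3G 2P)
11. 1 guard and 1 prisoner → the far shore.  (the near shore: 2G 1P; the far shore: 4G 3P)
12. 1 prisoner ← the near shore.  (the near shore: 2G 2P; the far shore: 4G 2P)
13. 2 prisoners → the far shore.  (the near shore: 2G 0P; the far shore: 4G 4P)
14. 1 prisoner ← the near shore.  (the near shore: 2G 1P; the far shore: 4G 3P)
15. 1 guard and 1 prisoner → the far shore.  (the near shore: 1G 0P; the far shore: 5G 4P)
16. 1 prisoner ← the near shore.  (the near shore: 1G 1P; the far shore: 5G 3P)
17. 1 guard and 1 prisoner → the far shore.  (the near shore: 0G 0P; the far shore: 6G 4P)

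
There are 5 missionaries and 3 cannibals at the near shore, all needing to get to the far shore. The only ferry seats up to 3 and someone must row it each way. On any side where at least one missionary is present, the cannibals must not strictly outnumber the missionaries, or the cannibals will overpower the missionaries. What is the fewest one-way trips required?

7

Counting alone: each trip to the far shore takes at most 3 across and each return brings at least 1 back, so after t trips out (and t−1 returns) at most 3t − (t−1) of the 8 are across; that first reaches 8 at t = 4, so at least 7 crossings are needed.
The plan below uses exactly 7 crossings, so it is optimal:
1. 2 cannibals → the far shore.  (the near shore: 5M 1C; the far shore: 0M 2C)
2. 1 cannibal ← the near shore.  (the near shore: 5M 2C; the far shore: 0M 1C)
3. 2 missionaries and 1 cannibal → the far shore.  (the near shore: 3M 1C; the far shore: 2M 2C)
4. 1 cannibal ← the near shore.  (the near shore: 3M 2C; the far shore: 2M 1C)
5. 1 missionary and 2 cannibals → the far shore.  (the near shore: 2M 0C; the far shore: 3M 3C)
6. 1 cannibal ← the near shore.  (the near shore: 2M 1C; the far shore: 3M 2C)
7. 2 missionaries and 1 cannibal → the far shore.  (the near shore: 0M 0C; the far shore: 5M 3C)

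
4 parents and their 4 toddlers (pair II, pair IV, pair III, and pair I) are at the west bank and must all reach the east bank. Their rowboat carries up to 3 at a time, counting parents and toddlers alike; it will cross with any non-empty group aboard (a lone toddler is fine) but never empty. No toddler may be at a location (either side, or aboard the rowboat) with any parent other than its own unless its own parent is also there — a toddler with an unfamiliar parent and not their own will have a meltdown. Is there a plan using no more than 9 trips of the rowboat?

Yes

Yes — this plan uses 9 crossings (≤ 9):
1. parent II and toddler II cross → the east bank.
2. parent II crosses ← the west bank.
3. parent II, parent IV, and toddler IV cross → the east bank.
4. parent II and toddler II cross ← the west bank.
5. parent I, parent II, and parent III cross → the east bank.
6. toddler IV crosses ← the west bank.
7. toddler II and toddler IV cross → the east bank.
8. toddler II crosses ← the west bank.
9. toddler I, toddler II, and toddler III cross → the east bank.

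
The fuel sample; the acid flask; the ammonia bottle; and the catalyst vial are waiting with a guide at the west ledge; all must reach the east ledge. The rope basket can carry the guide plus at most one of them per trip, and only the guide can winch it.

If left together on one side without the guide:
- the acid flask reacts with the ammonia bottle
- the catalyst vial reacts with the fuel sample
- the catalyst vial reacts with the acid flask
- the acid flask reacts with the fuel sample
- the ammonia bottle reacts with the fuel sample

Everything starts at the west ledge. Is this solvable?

Whatever the first load, the items left behind include a forbidden pair without the guide. No opening move is safe, so no plan exists.

No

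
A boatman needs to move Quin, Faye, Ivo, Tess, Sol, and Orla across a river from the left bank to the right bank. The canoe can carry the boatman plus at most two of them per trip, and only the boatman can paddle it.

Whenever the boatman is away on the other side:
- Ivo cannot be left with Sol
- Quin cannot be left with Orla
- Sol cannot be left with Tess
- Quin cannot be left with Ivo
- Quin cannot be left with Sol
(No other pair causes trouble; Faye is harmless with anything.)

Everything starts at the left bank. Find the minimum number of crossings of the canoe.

Counting alone: the boatman can take at most 2 across per trip to the right bank, so moving all 6 needs at least 3 loaded trips out, with a return between consecutive ones — at least 5 crossings.
The safety rule pushes this higher. Following every safe sequence of crossings, the most of the 6 that can be at the right bank as the canoe arrives there on crossings 5, 7 is 4, 5 respectively — never all 6.
So no plan with fewer than 9 crossings exists, and this one achieves 9:
1. Boatman goes to the right bank with Quin and Sol.
2. Boatman goes back to the left bank with Quin.
3. Boatman goes to the right bank with Faye and Quin.
4. Boatman goes back to the left bank with Quin.
5. Boatman goes to the right bank with Quin and Tess.
6. Boatman goes back to the left bank with Sol.
7. Boatman goes to the right bank with Ivo and Orla.
8. Boatman goes back to the left bank with Quin.
9. Boatman goes to the right bank with Quin and Sol.

9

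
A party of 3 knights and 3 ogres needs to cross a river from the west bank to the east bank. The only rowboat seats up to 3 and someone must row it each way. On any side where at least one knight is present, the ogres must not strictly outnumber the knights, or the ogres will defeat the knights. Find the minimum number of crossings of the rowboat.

Counting alone: each trip to the east bank takes at most 3 across and each return brings at least 1 back, so after t trips out (and t−1 returns) at most 3t − (t−1) of the 6 are across; that first reaches 6 at t = 3, so at least 5 crossings are needed.
The plan below uses exactly 5 crossings, so it is optimal:
1. 2 ogres → the east bank.  (the west bank: 3K 1O; the east bank: 0K 2O)
2. 1 ogre ← the west bank.  (the west bank: 3K 2O; the east bank: 0K 1O)
3. 3 knights → the east bank.  (the west bank: 0K 2O; the east bank: 3K 1O)
4. 1 ogre ← the west bank.  (the west bank: 0K 3O; the east bank: 3K 0O)
5. 3 ogres → the east bank.  (the west bank: 0K 0O; the east bank: 3K 3O)

5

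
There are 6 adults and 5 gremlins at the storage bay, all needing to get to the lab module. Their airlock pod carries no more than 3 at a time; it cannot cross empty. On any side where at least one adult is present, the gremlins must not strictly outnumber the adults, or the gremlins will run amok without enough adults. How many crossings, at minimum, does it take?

9

Counting alone: each trip to the lab module takes at most 3 across and each return brings at least 1 back, so after t trips out (and t−1 returns) at most 3t − (t−1) of the 11 are across; that first reaches 11 at t = 5, so at least 9 crossings are needed.
The plan below uses exactly 9 crossings, so it is optimal:
1. 3 gremlins → the lab module.  (the storage bay: 6A 2G; the lab module: 0A 3G)
2. 1 gremlin ← the storage bay.  (the storage bay: 6A 3G; the lab module: 0A 2G)
3. 3 adults → the lab module.  (the storage bay: 3A 3G; the lab module: 3A 2G)
4. 1 adult ← the storage bay.  (the storage bay: 4A 3G; the lab module: 2A 2G)
5. 2 adults and 1 gremlin → the lab module.  (the storage bay: 2A 2G; the lab module: 4A 3G)
6. 1 adult ← the storage bay.  (the storage bay: 3A 2G; the lab module: 3A 3G)
7. 2 adults and 1 gremlin → the lab module.  (the storage bay: 1A 1G; the lab module: 5A 4G)
8. 1 adult ← the storage bay.  (the storage bay: 2A 1G; the lab module: 4A 4G)
9. 2 adults and 1 gremlin → the lab module.  (the storage bay: 0A 0G; the lab module: 6A 5G)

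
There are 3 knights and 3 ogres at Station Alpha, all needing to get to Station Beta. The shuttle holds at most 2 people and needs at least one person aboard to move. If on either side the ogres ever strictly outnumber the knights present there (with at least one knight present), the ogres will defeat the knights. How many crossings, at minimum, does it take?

Counting alone: each trip to Station Beta takes at most 2 across and each return brings at least 1 back, so after t trips out (and t−1 returns) at most 2t − (t−1) of the 6 are across; that first reaches 6 at t = 5, so at least 9 crossings are needed.
The safety rule pushes this higher. Following every safe sequence of crossings, the most of the 6 that can be at Station Beta as the shuttle arrives there on crossing 9 is 5 — never all 6.
So no plan with fewer than 11 crossings exists, and this one achieves 11:
1. 2 ogres → Station Beta.  (Station Alpha: 3K 1O; Station Beta: 0K 2O)
2. 1 ogre ← Station Alpha.  (Station Alpha: 3K 2O; Station Beta: 0K 1O)
3. 2 ogres → Station Beta.  (Station Alpha: 3K 0O; Station Beta: 0K 3O)
4. 1 ogre ← Station Alpha.  (Station Alpha: 3K 1O; Station Beta: 0K 2O)
5. 2 knights → Station Beta.  (Station Alpha: 1K 1O; Station Beta: 2K 2O)
6. 1 knight and 1 ogre ← Station Alpha.  (Station Alpha: 2K 2O; Station Beta: 1K 1O)
7. 2 knights → Station Beta.  (Station Alpha: 0K 2O; Station Beta: 3K 1O)
8. 1 ogre ← Station Alpha.  (Station Alpha: 0K 3O; Station Beta: 3K 0O)
9. 2 ogres → Station Beta.  (Station Alpha: 0K 1O; Station Beta: 3K 2O)
10. 1 ogre ← Station Alpha.  (Station Alpha: 0K 2O; Station Beta: 3K 1O)
11. 2 ogres → Station Beta.  (Station Alpha: 0K 0O; Station Beta: 3K 3O)

11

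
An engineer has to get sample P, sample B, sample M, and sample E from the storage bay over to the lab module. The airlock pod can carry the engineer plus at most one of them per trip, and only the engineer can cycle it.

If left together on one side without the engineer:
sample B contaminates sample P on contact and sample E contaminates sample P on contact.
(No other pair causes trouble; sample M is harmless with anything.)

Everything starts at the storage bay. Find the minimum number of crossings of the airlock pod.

Counting alone: the engineer can take at most 1 across per trip to the lab module, so moving all 4 needs at least 4 loaded trips out, with a return between consecutive ones — at least 7 crossings.
The safety rule pushes this higher. Following every safe sequence of crossings, the most of the 4 that can be at the lab module as the airlock pod arrives there on crossing 7 is 3 — never all 4.
So no plan with fewer than 9 crossings exists, and this one achieves 9:
1. Engineer goes to the lab module with sample P.  [the storage bay: sample B, sample E, sample M | the lab module: sample P]
2. Engineer goes back to the storage bay alone.  [the storage bay: sample B, sample E, sample M | the lab module: sample P]
3. Engineer goes to the lab module with sample B.  [the storage bay: sample E, sample M | the lab module: sample B, sample P]
4. Engineer goes back to the storage bay with sample P.  [the storage bay: sample E, sample M, sample P | the lab module: sample B]
5. Engineer goes to the lab module with sample E.  [the storage bay: sample M, sample P | the lab module: sample B, sample E]
6. Engineer goes back to the storage bay alone.  [the storage bay: sample M, sample P | the lab module: sample B, sample E]
7. Engineer goes to the lab module with sample M.  [the storage bay: sample P | the lab module: sample B, sample E, sample M]
8. Engineer goes back to the storage bay alone.  [the storage bay: sample P | the lab module: sample B, sample E, sample M]
9. Engineer goes to the lab module with sample P.  [the storage bay: — | the lab module: sample B, sample E, sample M, sample P]

9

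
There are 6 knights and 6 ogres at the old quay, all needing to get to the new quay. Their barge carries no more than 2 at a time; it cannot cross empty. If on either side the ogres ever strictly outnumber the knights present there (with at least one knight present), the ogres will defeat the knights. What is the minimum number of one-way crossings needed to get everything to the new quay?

Following every safe sequence of crossings from the start, the most of the 12 that can be at the new quay as the barge arrives there on crossings 1, 3, 5, 7, 9 is 2, 3, 4, 5, 6 respectively; the best ever achieved is 6 of 12.
From crossing 11 on, no configuration arises that was not already reachable earlier: only 15 distinct safe configurations (who is on which side, and where the barge is) can ever be reached, none of them has everyone across, and every continuation just revisits them. They are: 0 knights + 0 ogres across (barge back at the start); 0 knights + 1 ogre across (barge there); 0 knights + 1 ogre across (barge back at the start); 0 knights + 2 ogres across (barge there); 0 knights + 2 ogres across (barge back at the start); 0 knights + 3 ogres across (barge there); 0 knights + 3 ogres across (barge back at the start); 0 knights + 4 ogres across (barge there); 0 knights + 4 ogres across (barge back at the start); 0 knights + 5 ogres across (barge there); 0 knights + 5 ogres across (barge back at the start); 0 knights + 6 ogres across (barge there); 1 knight + 1 ogre across (barge there); 1 knight + 1 ogre across (barge back at the start); 2 knights + 2 ogres across (barge there). So no valid plan exists.

impossible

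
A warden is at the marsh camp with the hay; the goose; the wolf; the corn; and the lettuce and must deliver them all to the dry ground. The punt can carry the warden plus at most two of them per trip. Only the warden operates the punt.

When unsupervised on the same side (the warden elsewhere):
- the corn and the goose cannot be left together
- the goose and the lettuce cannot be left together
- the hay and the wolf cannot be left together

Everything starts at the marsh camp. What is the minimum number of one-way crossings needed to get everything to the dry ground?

Counting alone: the warden can take at most 2 across per trip to the dry ground, so moving all 5 needs at least 3 loaded trips out, with a return between consecutive ones — at least 5 crossings.
The plan below uses exactly 5 crossings, so it is optimal:
1. Warden goes to the dry ground with the goose and the hay.
2. Warden goes back to the marsh camp alone.
3. Warden goes to the dry ground with the corn and the lettuce.
4. Warden goes back to the marsh camp with the goose.
5. Warden goes to the dry ground with the goose and the wolf.

5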